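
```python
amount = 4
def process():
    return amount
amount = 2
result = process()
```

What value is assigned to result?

Step 1: amount is first set to 4, then reassigned to 2.
Step 2: process() is called after the reassignment, so it looks up the current global amount = 2.
Step 3: result = 2

The answer is 2.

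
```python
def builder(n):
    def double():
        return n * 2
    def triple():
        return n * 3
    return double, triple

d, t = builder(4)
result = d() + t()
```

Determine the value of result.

Step 1: Both closures capture the same n = 4.
Step 2: d() = 4 * 2 = 8, t() = 4 * 3 = 12.
Step 3: result = 8 + 12 = 20

The answer is 20.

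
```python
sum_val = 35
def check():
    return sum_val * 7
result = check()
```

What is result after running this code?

Step 1: sum_val = 35 is defined globally.
Step 2: check() looks up sum_val from global scope = 35, then computes 35 * 7 = 245.
Step 3: result = 245

The answer is 245.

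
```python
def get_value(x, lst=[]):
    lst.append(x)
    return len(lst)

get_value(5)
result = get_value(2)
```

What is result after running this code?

Step 1: Mutable default list persists between calls.
Step 2: First call: lst = [5], len = 1. Second call: lst = [5, 2], len = 2.
Step 3: result = 2

The answer is 2.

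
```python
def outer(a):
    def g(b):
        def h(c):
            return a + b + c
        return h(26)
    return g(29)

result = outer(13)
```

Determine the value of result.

Step 1: a = 13, b = 29, c = 26 across three nested scopes.
Step 2: h() accesses all three via LEGB rule.
Step 3: result = 13 + 29 + 26 = 68

The answer is 68.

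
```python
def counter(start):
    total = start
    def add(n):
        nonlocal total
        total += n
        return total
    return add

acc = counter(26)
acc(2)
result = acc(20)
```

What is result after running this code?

Step 1: counter(26) creates closure with total = 26.
Step 2: First acc(2): total = 26 + 2 = 28.
Step 3: Second acc(20): total = 28 + 20 = 48. result = 48

The answer is 48.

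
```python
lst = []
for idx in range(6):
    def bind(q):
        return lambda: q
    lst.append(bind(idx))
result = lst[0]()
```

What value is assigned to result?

Step 1: bind(idx) creates a new scope capturing q = idx at call time.
Step 2: lst[0] = bind(0), so its lambda captures q = 0.
Step 3: result = 0 (closure factory fixes late binding)

The answer is 0.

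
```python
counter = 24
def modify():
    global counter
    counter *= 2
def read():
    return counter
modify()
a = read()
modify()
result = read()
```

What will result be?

Step 1: counter = 24.
Step 2: First modify(): counter = 24 * 2 = 48.
Step 3: Second modify(): counter = 48 * 2 = 96.
Step 4: read() returns 96

The answer is 96.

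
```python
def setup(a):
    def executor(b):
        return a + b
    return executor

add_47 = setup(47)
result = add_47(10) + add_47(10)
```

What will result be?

Step 1: add_47 captures a = 47.
Step 2: add_47(10) = 47 + 10 = 57, called twice.
Step 3: result = 57 + 57 = 114

The answer is 114.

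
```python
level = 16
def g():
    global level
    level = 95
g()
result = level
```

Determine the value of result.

Step 1: level = 16 globally.
Step 2: g() declares global level and sets it to 95.
Step 3: After g(), global level = 95. result = 95

The answer is 95.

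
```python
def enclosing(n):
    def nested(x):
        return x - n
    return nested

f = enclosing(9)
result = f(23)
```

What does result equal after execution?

Step 1: enclosing(9) creates a closure capturing n = 9.
Step 2: f(23) computes 23 - 9 = 14.
Step 3: result = 14

The answer is 14.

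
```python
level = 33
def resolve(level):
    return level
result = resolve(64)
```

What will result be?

Step 1: Global level = 33.
Step 2: resolve(64) takes parameter level = 64, which shadows the global.
Step 3: result = 64

The answer is 64.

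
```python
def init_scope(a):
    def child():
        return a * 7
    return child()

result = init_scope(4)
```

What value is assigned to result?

Step 1: init_scope(4) binds parameter a = 4.
Step 2: child() accesses a = 4 from enclosing scope.
Step 3: result = 4 * 7 = 28

The answer is 28.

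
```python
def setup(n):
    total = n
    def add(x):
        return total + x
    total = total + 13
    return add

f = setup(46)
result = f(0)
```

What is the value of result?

Step 1: setup(46) sets total = 46, then total = 46 + 13 = 59.
Step 2: Closures capture by reference, so add sees total = 59.
Step 3: f(0) returns 59 + 0 = 59

The answer is 59.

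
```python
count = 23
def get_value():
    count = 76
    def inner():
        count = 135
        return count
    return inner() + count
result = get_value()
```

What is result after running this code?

Step 1: get_value() has local count = 76. inner() has local count = 135.
Step 2: inner() returns its local count = 135.
Step 3: get_value() returns 135 + its own count (76) = 211

The answer is 211.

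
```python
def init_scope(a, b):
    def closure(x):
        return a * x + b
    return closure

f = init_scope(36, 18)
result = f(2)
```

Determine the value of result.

Step 1: init_scope(36, 18) captures a = 36, b = 18.
Step 2: f(2) computes 36 * 2 + 18 = 90.
Step 3: result = 90

The answer is 90.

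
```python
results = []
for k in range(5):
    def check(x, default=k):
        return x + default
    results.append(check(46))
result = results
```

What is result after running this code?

Step 1: Default argument default=k is evaluated at function definition time.
Step 2: Each iteration creates check with default = current k value.
Step 3: check(46) returns 46 + default. results = [46, 47, 48, 49, 50]

The answer is [46, 47, 48, 49, 50].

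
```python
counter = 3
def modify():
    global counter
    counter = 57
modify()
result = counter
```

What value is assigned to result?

Step 1: counter = 3 globally.
Step 2: modify() declares global counter and sets it to 57.
Step 3: After modify(), global counter = 57. result = 57

The answer is 57.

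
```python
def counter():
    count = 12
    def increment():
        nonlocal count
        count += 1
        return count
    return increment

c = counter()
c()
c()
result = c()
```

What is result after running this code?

Step 1: counter() creates closure with count = 12.
Step 2: Each c() call increments count via nonlocal. After 3 calls: 12 + 3 = 15.
Step 3: result = 15

The answer is 15.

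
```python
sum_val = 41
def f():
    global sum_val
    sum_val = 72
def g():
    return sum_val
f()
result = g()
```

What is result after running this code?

Step 1: sum_val = 41.
Step 2: f() sets global sum_val = 72.
Step 3: g() reads global sum_val = 72. result = 72

The answer is 72.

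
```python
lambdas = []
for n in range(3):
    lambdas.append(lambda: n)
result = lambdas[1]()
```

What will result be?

Step 1: The loop creates 3 lambdas, all referencing the same variable n.
Step 2: After the loop, n = 2 (final value).
Step 3: lambdas[1]() looks up n at call time and finds 2. This is the late binding gotcha. result = 2

The answer is 2.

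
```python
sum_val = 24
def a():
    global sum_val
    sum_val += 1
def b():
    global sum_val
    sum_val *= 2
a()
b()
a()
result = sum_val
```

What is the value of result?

Step 1: sum_val = 24.
Step 2: a(): sum_val = 24 + 1 = 25.
Step 3: b(): sum_val = 25 * 2 = 50.
Step 4: a(): sum_val = 50 + 1 = 51

The answer is 51.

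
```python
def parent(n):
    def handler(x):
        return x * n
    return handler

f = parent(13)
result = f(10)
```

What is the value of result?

Step 1: parent(13) creates a closure capturing n = 13.
Step 2: f(10) computes 10 * 13 = 130.
Step 3: result = 130

The answer is 130.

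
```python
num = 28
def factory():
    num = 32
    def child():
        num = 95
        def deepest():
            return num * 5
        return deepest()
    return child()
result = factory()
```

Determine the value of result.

Step 1: deepest() looks up num through LEGB: not local, finds num = 95 in enclosing child().
Step 2: Returns 95 * 5 = 475.
Step 3: result = 475

The answer is 475.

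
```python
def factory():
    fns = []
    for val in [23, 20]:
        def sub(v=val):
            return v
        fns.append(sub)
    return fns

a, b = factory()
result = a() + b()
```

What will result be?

Step 1: Default argument v=val captures val at each iteration.
Step 2: a() returns 23 (captured at first iteration), b() returns 20 (captured at second).
Step 3: result = 23 + 20 = 43

The answer is 43.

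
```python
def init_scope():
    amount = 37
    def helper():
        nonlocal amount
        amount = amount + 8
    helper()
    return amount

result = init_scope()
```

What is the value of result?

Step 1: init_scope() sets amount = 37.
Step 2: helper() uses nonlocal to modify amount in init_scope's scope: amount = 37 + 8 = 45.
Step 3: init_scope() returns the modified amount = 45

The answer is 45.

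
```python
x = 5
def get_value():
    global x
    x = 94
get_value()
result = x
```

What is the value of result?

Step 1: x = 5 globally.
Step 2: get_value() declares global x and sets it to 94.
Step 3: After get_value(), global x = 94. result = 94

The answer is 94.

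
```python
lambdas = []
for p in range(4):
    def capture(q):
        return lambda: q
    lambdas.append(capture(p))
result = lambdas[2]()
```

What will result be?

Step 1: capture(p) creates a new scope capturing q = p at call time.
Step 2: lambdas[2] = capture(2), so its lambda captures q = 2.
Step 3: result = 2 (closure factory fixes late binding)

The answer is 2.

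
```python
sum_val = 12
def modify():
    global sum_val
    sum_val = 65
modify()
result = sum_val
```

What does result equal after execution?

Step 1: sum_val = 12 globally.
Step 2: modify() declares global sum_val and sets it to 65.
Step 3: After modify(), global sum_val = 65. result = 65

The answer is 65.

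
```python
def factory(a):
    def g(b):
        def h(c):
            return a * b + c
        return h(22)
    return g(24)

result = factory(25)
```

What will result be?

Step 1: a = 25, b = 24, c = 22.
Step 2: h() computes a * b + c = 25 * 24 + 22 = 622.
Step 3: result = 622

The answer is 622.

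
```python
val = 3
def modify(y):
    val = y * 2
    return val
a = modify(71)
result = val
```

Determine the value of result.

Step 1: Global val = 3.
Step 2: modify(71) creates local val = 71 * 2 = 142.
Step 3: Global val unchanged because no global keyword. result = 3

The answer is 3.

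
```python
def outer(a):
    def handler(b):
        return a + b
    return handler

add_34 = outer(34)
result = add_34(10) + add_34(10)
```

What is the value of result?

Step 1: add_34 captures a = 34.
Step 2: add_34(10) = 34 + 10 = 44, called twice.
Step 3: result = 44 + 44 = 88

The answer is 88.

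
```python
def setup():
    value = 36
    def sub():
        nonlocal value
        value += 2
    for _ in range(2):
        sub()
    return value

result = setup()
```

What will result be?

Step 1: value = 36.
Step 2: sub() is called 2 times in a loop, each adding 2 via nonlocal.
Step 3: value = 36 + 2 * 2 = 40

The answer is 40.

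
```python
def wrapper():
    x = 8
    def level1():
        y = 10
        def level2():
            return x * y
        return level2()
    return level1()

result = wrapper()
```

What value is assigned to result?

Step 1: x = 8 in wrapper. y = 10 in level1.
Step 2: level2() reads x = 8 and y = 10 from enclosing scopes.
Step 3: result = 8 * 10 = 80

The answer is 80.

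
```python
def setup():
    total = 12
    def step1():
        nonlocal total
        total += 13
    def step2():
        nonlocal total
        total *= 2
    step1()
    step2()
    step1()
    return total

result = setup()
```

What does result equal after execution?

Step 1: total = 12.
Step 2: step1(): total = 12 + 13 = 25.
Step 3: step2(): total = 25 * 2 = 50.
Step 4: step1(): total = 50 + 13 = 63. result = 63

The answer is 63.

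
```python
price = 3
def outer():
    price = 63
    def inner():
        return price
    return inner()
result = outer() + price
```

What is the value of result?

Step 1: Global price = 3. outer() shadows with price = 63.
Step 2: inner() returns enclosing price = 63. outer() = 63.
Step 3: result = 63 + global price (3) = 66

The answer is 66.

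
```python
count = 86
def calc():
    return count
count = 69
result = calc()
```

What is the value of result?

Step 1: count is first set to 86, then reassigned to 69.
Step 2: calc() is called after the reassignment, so it looks up the current global count = 69.
Step 3: result = 69

The answer is 69.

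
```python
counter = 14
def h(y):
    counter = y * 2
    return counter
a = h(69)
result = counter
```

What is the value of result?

Step 1: Global counter = 14.
Step 2: h(69) creates local counter = 69 * 2 = 138.
Step 3: Global counter unchanged because no global keyword. result = 14

The answer is 14.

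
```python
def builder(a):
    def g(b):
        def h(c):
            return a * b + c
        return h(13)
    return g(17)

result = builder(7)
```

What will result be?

Step 1: a = 7, b = 17, c = 13.
Step 2: h() computes a * b + c = 7 * 17 + 13 = 132.
Step 3: result = 132

The answer is 132.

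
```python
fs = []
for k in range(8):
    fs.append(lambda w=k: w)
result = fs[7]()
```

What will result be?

Step 1: Default argument w=k captures k's value at each iteration.
Step 2: fs[7] captured w = 7 when k was 7.
Step 3: result = 7

The answer is 7.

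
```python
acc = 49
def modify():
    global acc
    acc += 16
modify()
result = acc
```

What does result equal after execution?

Step 1: acc = 49 globally.
Step 2: modify() modifies global acc: acc += 16 = 65.
Step 3: result = 65

The answer is 65.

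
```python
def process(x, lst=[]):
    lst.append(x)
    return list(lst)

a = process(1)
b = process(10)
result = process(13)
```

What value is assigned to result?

Step 1: Default list is shared. list() creates copies for return values.
Step 2: Internal list grows: [1] -> [1, 10] -> [1, 10, 13].
Step 3: result = [1, 10, 13]

The answer is [1, 10, 13].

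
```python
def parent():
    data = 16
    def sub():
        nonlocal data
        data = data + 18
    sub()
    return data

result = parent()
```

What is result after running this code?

Step 1: parent() sets data = 16.
Step 2: sub() uses nonlocal to modify data in parent's scope: data = 16 + 18 = 34.
Step 3: parent() returns the modified data = 34

The answer is 34.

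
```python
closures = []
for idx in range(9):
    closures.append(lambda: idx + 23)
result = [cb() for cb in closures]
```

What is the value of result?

Step 1: All lambdas capture idx by reference. After the loop, idx = 8.
Step 2: Each call returns 8 + 23 = 31.
Step 3: result = [31, 31, 31, 31, 31, 31, 31, 31, 31]

The answer is [31, 31, 31, 31, 31, 31, 31, 31, 31].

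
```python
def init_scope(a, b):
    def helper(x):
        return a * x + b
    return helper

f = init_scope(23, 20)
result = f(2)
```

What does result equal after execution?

Step 1: init_scope(23, 20) captures a = 23, b = 20.
Step 2: f(2) computes 23 * 2 + 20 = 66.
Step 3: result = 66

The answer is 66.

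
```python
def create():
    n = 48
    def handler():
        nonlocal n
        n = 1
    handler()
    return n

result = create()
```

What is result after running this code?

Step 1: create() sets n = 48.
Step 2: handler() uses nonlocal to reassign n = 1.
Step 3: result = 1

The answer is 1.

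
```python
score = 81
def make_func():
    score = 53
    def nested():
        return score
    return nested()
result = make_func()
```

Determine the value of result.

Step 1: score = 81 globally, but make_func() defines score = 53 locally.
Step 2: nested() looks up score. Not in local scope, so checks enclosing scope (make_func) and finds score = 53.
Step 3: result = 53

The answer is 53.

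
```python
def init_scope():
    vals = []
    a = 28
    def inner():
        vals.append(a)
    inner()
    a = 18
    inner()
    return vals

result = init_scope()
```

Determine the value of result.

Step 1: a = 28. inner() appends current a to vals.
Step 2: First inner(): appends 28. Then a = 18.
Step 3: Second inner(): appends 18 (closure sees updated a). result = [28, 18]

The answer is [28, 18].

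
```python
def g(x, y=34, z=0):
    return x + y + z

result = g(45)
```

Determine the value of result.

Step 1: g(45) uses defaults y = 34, z = 0.
Step 2: Returns 45 + 34 + 0 = 79.
Step 3: result = 79

The answer is 79.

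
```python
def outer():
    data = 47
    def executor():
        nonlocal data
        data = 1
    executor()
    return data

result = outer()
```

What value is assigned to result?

Step 1: outer() sets data = 47.
Step 2: executor() uses nonlocal to reassign data = 1.
Step 3: result = 1

The answer is 1.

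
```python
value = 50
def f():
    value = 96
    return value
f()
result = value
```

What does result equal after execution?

Step 1: value = 50 globally.
Step 2: f() creates a LOCAL value = 96 (no global keyword!).
Step 3: The global value is unchanged. result = 50

The answer is 50.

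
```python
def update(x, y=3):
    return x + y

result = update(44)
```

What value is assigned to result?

Step 1: update(44) uses default y = 3.
Step 2: Returns 44 + 3 = 47.
Step 3: result = 47

The answer is 47.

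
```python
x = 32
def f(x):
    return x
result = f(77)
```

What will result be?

Step 1: Global x = 32.
Step 2: f(77) takes parameter x = 77, which shadows the global.
Step 3: result = 77

The answer is 77.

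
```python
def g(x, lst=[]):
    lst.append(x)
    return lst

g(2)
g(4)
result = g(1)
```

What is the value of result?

Step 1: Mutable default argument gotcha! The list [] is created once.
Step 2: Each call appends to the SAME list: [2], [2, 4], [2, 4, 1].
Step 3: result = [2, 4, 1]

The answer is [2, 4, 1].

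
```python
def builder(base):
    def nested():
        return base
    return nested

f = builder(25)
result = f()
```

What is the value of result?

Step 1: builder(25) creates closure capturing base = 25.
Step 2: f() returns the captured base = 25.
Step 3: result = 25

The answer is 25.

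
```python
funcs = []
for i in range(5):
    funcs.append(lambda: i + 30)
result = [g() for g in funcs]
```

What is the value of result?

Step 1: All lambdas capture i by reference. After the loop, i = 4.
Step 2: Each call returns 4 + 30 = 34.
Step 3: result = [34, 34, 34, 34, 34]

The answer is [34, 34, 34, 34, 34].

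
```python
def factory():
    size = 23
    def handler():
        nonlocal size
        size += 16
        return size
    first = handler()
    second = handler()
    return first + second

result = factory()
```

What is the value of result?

Step 1: size starts at 23.
Step 2: First call: size = 23 + 16 = 39, returns 39.
Step 3: Second call: size = 39 + 16 = 55, returns 55.
Step 4: result = 39 + 55 = 94

The answer is 94.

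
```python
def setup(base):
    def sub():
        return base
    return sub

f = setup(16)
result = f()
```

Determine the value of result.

Step 1: setup(16) creates closure capturing base = 16.
Step 2: f() returns the captured base = 16.
Step 3: result = 16

The answer is 16.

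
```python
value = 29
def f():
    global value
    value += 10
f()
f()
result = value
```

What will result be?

Step 1: value = 29.
Step 2: First f(): value = 29 + 10 = 39.
Step 3: Second f(): value = 39 + 10 = 49. result = 49

The answer is 49.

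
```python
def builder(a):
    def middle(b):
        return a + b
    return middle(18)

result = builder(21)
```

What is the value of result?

Step 1: builder(21) passes a = 21.
Step 2: middle(18) has b = 18, reads a = 21 from enclosing.
Step 3: result = 21 + 18 = 39

The answer is 39.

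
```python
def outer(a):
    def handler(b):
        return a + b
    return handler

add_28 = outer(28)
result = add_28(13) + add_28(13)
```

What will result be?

Step 1: add_28 captures a = 28.
Step 2: add_28(13) = 28 + 13 = 41, called twice.
Step 3: result = 41 + 41 = 82

The answer is 82.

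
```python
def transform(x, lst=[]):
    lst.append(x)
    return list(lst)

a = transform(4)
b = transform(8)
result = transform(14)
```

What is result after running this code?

Step 1: Default list is shared. list() creates copies for return values.
Step 2: Internal list grows: [4] -> [4, 8] -> [4, 8, 14].
Step 3: result = [4, 8, 14]

The answer is [4, 8, 14].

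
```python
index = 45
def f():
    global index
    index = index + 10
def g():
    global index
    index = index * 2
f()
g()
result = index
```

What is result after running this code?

Step 1: index = 45.
Step 2: f() adds 10: index = 45 + 10 = 55.
Step 3: g() doubles: index = 55 * 2 = 110.
Step 4: result = 110

The answer is 110.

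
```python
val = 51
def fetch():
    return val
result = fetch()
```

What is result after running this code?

Step 1: val = 51 is defined in the global scope.
Step 2: fetch() looks up val. No local val exists, so Python checks the global scope via LEGB rule and finds val = 51.
Step 3: result = 51

The answer is 51.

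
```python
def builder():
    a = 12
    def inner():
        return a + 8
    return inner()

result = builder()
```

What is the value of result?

Step 1: builder() defines a = 12.
Step 2: inner() reads a = 12 from enclosing scope, returns 12 + 8 = 20.
Step 3: result = 20

The answer is 20.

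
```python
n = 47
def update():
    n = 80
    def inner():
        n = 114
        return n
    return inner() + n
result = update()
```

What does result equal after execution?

Step 1: update() has local n = 80. inner() has local n = 114.
Step 2: inner() returns its local n = 114.
Step 3: update() returns 114 + its own n (80) = 194

The answer is 194.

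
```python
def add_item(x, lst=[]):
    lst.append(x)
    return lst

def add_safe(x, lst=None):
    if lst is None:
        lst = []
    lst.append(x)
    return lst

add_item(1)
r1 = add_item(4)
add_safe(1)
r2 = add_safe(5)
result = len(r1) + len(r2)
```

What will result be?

Step 1: add_item shares mutable default: after 2 calls, lst = [1, 4], len = 2.
Step 2: add_safe creates fresh list each time: r2 = [5], len = 1.
Step 3: result = 2 + 1 = 3

The answer is 3.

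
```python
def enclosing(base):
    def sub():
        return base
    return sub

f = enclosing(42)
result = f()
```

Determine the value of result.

Step 1: enclosing(42) creates closure capturing base = 42.
Step 2: f() returns the captured base = 42.
Step 3: result = 42

The answer is 42.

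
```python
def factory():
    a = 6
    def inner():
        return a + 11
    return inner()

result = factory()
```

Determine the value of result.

Step 1: factory() defines a = 6.
Step 2: inner() reads a = 6 from enclosing scope, returns 6 + 11 = 17.
Step 3: result = 17

The answer is 17.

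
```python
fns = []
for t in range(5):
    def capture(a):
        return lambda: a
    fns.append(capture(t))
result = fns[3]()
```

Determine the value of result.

Step 1: capture(t) creates a new scope capturing a = t at call time.
Step 2: fns[3] = capture(3), so its lambda captures a = 3.
Step 3: result = 3 (closure factory fixes late binding)

The answer is 3.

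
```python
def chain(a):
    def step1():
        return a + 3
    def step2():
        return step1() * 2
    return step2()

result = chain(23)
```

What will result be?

Step 1: chain(23) captures a = 23.
Step 2: step2() calls step1() which returns 23 + 3 = 26.
Step 3: step2() returns 26 * 2 = 52

The answer is 52.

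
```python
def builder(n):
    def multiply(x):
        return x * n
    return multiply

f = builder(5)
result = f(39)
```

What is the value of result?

Step 1: builder(5) returns multiply closure with n = 5.
Step 2: f(39) computes 39 * 5 = 195.
Step 3: result = 195

The answer is 195.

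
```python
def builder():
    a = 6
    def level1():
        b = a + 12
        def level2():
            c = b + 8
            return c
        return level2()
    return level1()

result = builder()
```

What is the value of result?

Step 1: a = 6. b = a + 12 = 18.
Step 2: c = b + 8 = 18 + 8 = 26.
Step 3: result = 26

The answer is 26.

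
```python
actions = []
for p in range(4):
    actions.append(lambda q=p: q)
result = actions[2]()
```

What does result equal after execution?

Step 1: Default argument q=p captures p's value at each iteration.
Step 2: actions[2] captured q = 2 when p was 2.
Step 3: result = 2

The answer is 2.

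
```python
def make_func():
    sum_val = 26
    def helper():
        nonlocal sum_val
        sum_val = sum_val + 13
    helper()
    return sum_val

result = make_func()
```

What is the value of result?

Step 1: make_func() sets sum_val = 26.
Step 2: helper() uses nonlocal to modify sum_val in make_func's scope: sum_val = 26 + 13 = 39.
Step 3: make_func() returns the modified sum_val = 39

The answer is 39.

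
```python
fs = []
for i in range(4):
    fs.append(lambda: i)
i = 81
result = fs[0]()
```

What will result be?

Step 1: Lambdas capture the variable i by reference, not by value.
Step 2: After the loop, i is reassigned to 81.
Step 3: fs[0]() looks up the current i = 81. result = 81

The answer is 81.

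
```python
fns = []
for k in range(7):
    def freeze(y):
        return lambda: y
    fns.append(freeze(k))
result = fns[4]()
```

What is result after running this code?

Step 1: freeze(k) creates a new scope capturing y = k at call time.
Step 2: fns[4] = freeze(4), so its lambda captures y = 4.
Step 3: result = 4 (closure factory fixes late binding)

The answer is 4.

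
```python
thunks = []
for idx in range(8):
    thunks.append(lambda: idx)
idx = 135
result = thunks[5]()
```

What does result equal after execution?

Step 1: Lambdas capture the variable idx by reference, not by value.
Step 2: After the loop, idx is reassigned to 135.
Step 3: thunks[5]() looks up the current idx = 135. result = 135

The answer is 135.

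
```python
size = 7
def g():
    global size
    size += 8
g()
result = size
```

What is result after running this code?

Step 1: size = 7 globally.
Step 2: g() modifies global size: size += 8 = 15.
Step 3: result = 15

The answer is 15.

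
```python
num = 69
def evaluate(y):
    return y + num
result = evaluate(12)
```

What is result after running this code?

Step 1: num = 69 is defined globally.
Step 2: evaluate(12) uses parameter y = 12 and looks up num from global scope = 69.
Step 3: result = 12 + 69 = 81

The answer is 81.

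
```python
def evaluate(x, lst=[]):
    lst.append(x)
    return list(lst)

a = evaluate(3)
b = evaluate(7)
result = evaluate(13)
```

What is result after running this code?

Step 1: Default list is shared. list() creates copies for return values.
Step 2: Internal list grows: [3] -> [3, 7] -> [3, 7, 13].
Step 3: result = [3, 7, 13]

The answer is [3, 7, 13].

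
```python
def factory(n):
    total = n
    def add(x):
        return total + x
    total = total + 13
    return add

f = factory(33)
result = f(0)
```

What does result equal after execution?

Step 1: factory(33) sets total = 33, then total = 33 + 13 = 46.
Step 2: Closures capture by reference, so add sees total = 46.
Step 3: f(0) returns 46 + 0 = 46

The answer is 46.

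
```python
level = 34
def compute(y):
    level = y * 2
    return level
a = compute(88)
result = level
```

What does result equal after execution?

Step 1: Global level = 34.
Step 2: compute(88) creates local level = 88 * 2 = 176.
Step 3: Global level unchanged because no global keyword. result = 34

The answer is 34.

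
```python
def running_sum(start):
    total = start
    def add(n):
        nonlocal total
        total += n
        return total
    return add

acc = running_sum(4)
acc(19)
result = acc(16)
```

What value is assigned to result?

Step 1: running_sum(4) creates closure with total = 4.
Step 2: First acc(19): total = 4 + 19 = 23.
Step 3: Second acc(16): total = 23 + 16 = 39. result = 39

The answer is 39.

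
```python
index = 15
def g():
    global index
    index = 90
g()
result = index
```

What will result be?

Step 1: index = 15 globally.
Step 2: g() declares global index and sets it to 90.
Step 3: After g(), global index = 90. result = 90

The answer is 90.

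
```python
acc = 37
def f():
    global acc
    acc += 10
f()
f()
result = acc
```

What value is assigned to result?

Step 1: acc = 37.
Step 2: First f(): acc = 37 + 10 = 47.
Step 3: Second f(): acc = 47 + 10 = 57. result = 57

The answer is 57.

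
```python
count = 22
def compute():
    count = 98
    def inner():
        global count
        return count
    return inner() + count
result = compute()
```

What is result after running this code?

Step 1: Global count = 22. compute() shadows with local count = 98.
Step 2: inner() uses global keyword, so inner() returns global count = 22.
Step 3: compute() returns 22 + 98 = 120

The answer is 120.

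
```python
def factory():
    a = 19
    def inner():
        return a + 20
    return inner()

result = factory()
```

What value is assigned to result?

Step 1: factory() defines a = 19.
Step 2: inner() reads a = 19 from enclosing scope, returns 19 + 20 = 39.
Step 3: result = 39

The answer is 39.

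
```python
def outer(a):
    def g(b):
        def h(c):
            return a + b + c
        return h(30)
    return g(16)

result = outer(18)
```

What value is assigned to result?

Step 1: a = 18, b = 16, c = 30 across three nested scopes.
Step 2: h() accesses all three via LEGB rule.
Step 3: result = 18 + 16 + 30 = 64

The answer is 64.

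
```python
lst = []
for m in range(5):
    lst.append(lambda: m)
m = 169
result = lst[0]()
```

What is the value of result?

Step 1: Lambdas capture the variable m by reference, not by value.
Step 2: After the loop, m is reassigned to 169.
Step 3: lst[0]() looks up the current m = 169. result = 169

The answer is 169.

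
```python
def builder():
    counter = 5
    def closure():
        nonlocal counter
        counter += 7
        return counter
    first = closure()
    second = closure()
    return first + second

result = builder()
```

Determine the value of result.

Step 1: counter starts at 5.
Step 2: First call: counter = 5 + 7 = 12, returns 12.
Step 3: Second call: counter = 12 + 7 = 19, returns 19.
Step 4: result = 12 + 19 = 31

The answer is 31.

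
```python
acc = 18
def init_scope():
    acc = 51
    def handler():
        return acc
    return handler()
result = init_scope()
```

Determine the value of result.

Step 1: acc = 18 globally, but init_scope() defines acc = 51 locally.
Step 2: handler() looks up acc. Not in local scope, so checks enclosing scope (init_scope) and finds acc = 51.
Step 3: result = 51

The answer is 51.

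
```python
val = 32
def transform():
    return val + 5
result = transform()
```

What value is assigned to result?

Step 1: val = 32 is defined globally.
Step 2: transform() looks up val from global scope = 32, then computes 32 + 5 = 37.
Step 3: result = 37

The answer is 37.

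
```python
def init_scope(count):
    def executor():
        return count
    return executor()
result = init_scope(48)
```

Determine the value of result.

Step 1: init_scope(48) binds parameter count = 48.
Step 2: executor() looks up count in enclosing scope and finds the parameter count = 48.
Step 3: result = 48

The answer is 48.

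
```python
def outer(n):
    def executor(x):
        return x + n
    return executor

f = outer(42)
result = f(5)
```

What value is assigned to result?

Step 1: outer(42) creates a closure that captures n = 42.
Step 2: f(5) calls the closure with x = 5, returning 5 + 42 = 47.
Step 3: result = 47

The answer is 47.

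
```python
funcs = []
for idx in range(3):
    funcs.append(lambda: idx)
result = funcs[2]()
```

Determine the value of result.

Step 1: The loop creates 3 lambdas, all referencing the same variable idx.
Step 2: After the loop, idx = 2 (final value).
Step 3: funcs[2]() looks up idx at call time and finds 2. This is the late binding gotcha. result = 2

The answer is 2.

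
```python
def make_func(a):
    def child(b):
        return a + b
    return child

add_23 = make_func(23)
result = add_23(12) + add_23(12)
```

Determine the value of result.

Step 1: add_23 captures a = 23.
Step 2: add_23(12) = 23 + 12 = 35, called twice.
Step 3: result = 35 + 35 = 70

The answer is 70.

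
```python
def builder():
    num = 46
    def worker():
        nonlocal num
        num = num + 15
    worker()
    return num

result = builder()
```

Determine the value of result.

Step 1: builder() sets num = 46.
Step 2: worker() uses nonlocal to modify num in builder's scope: num = 46 + 15 = 61.
Step 3: builder() returns the modified num = 61

The answer is 61.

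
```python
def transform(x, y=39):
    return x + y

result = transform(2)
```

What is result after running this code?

Step 1: transform(2) uses default y = 39.
Step 2: Returns 2 + 39 = 41.
Step 3: result = 41

The answer is 41.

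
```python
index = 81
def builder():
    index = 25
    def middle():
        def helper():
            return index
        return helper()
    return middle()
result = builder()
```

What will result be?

Step 1: builder() defines index = 25. middle() and helper() have no local index.
Step 2: helper() checks local (none), enclosing middle() (none), enclosing builder() and finds index = 25.
Step 3: result = 25

The answer is 25.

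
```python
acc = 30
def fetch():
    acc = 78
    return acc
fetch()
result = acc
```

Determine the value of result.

Step 1: Global acc = 30.
Step 2: fetch() creates local acc = 78 (shadow, not modification).
Step 3: After fetch() returns, global acc is unchanged. result = 30

The answer is 30.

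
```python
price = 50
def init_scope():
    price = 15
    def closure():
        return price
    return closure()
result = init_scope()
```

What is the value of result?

Step 1: price = 50 globally, but init_scope() defines price = 15 locally.
Step 2: closure() looks up price. Not in local scope, so checks enclosing scope (init_scope) and finds price = 15.
Step 3: result = 15

The answer is 15.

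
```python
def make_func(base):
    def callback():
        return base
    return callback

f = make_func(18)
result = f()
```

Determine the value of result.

Step 1: make_func(18) creates closure capturing base = 18.
Step 2: f() returns the captured base = 18.
Step 3: result = 18

The answer is 18.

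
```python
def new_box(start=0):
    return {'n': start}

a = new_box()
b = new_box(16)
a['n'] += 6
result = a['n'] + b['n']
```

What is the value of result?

Step 1: new_box() returns a new dict each call (immutable default 0).
Step 2: a = {'n': 0}, b = {'n': 16}.
Step 3: a['n'] += 6 = 6. result = 6 + 16 = 22

The answer is 22.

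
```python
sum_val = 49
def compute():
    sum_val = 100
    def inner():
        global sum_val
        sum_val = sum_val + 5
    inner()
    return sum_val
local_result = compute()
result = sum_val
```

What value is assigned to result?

Step 1: Global sum_val = 49. compute() creates local sum_val = 100.
Step 2: inner() declares global sum_val and adds 5: global sum_val = 49 + 5 = 54.
Step 3: compute() returns its local sum_val = 100 (unaffected by inner).
Step 4: result = global sum_val = 54

The answer is 54.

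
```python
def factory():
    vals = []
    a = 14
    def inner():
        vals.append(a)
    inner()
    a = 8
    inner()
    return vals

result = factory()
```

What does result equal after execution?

Step 1: a = 14. inner() appends current a to vals.
Step 2: First inner(): appends 14. Then a = 8.
Step 3: Second inner(): appends 8 (closure sees updated a). result = [14, 8]

The answer is [14, 8].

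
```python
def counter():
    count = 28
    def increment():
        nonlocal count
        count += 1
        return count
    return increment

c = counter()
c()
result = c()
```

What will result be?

Step 1: counter() creates closure with count = 28.
Step 2: Each c() call increments count via nonlocal. After 2 calls: 28 + 2 = 30.
Step 3: result = 30

The answer is 30.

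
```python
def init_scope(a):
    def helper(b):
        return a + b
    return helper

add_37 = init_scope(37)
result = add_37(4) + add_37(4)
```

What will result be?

Step 1: add_37 captures a = 37.
Step 2: add_37(4) = 37 + 4 = 41, called twice.
Step 3: result = 41 + 41 = 82

The answer is 82.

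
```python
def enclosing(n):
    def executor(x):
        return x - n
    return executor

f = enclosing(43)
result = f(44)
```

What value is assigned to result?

Step 1: enclosing(43) creates a closure capturing n = 43.
Step 2: f(44) computes 44 - 43 = 1.
Step 3: result = 1

The answer is 1.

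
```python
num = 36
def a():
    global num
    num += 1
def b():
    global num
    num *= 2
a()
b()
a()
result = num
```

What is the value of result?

Step 1: num = 36.
Step 2: a(): num = 36 + 1 = 37.
Step 3: b(): num = 37 * 2 = 74.
Step 4: a(): num = 74 + 1 = 75

The answer is 75.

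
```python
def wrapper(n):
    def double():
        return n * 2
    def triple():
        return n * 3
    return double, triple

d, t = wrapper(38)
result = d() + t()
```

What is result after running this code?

Step 1: Both closures capture the same n = 38.
Step 2: d() = 38 * 2 = 76, t() = 38 * 3 = 114.
Step 3: result = 76 + 114 = 190

The answer is 190.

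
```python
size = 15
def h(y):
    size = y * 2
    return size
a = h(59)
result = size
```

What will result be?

Step 1: Global size = 15.
Step 2: h(59) creates local size = 59 * 2 = 118.
Step 3: Global size unchanged because no global keyword. result = 15

The answer is 15.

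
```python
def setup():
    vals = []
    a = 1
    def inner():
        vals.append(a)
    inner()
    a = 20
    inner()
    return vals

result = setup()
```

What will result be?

Step 1: a = 1. inner() appends current a to vals.
Step 2: First inner(): appends 1. Then a = 20.
Step 3: Second inner(): appends 20 (closure sees updated a). result = [1, 20]

The answer is [1, 20].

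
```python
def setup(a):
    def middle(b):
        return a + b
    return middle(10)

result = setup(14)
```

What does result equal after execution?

Step 1: setup(14) passes a = 14.
Step 2: middle(10) has b = 10, reads a = 14 from enclosing.
Step 3: result = 14 + 10 = 24

The answer is 24.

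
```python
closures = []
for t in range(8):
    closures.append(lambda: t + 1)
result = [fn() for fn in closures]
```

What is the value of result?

Step 1: All lambdas capture t by reference. After the loop, t = 7.
Step 2: Each call returns 7 + 1 = 8.
Step 3: result = [8, 8, 8, 8, 8, 8, 8, 8]

The answer is [8, 8, 8, 8, 8, 8, 8, 8].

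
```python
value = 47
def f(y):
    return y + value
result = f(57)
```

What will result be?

Step 1: value = 47 is defined globally.
Step 2: f(57) uses parameter y = 57 and looks up value from global scope = 47.
Step 3: result = 57 + 47 = 104

The answer is 104.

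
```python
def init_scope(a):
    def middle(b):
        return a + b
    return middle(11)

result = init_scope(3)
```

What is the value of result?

Step 1: init_scope(3) passes a = 3.
Step 2: middle(11) has b = 11, reads a = 3 from enclosing.
Step 3: result = 3 + 11 = 14

The answer is 14.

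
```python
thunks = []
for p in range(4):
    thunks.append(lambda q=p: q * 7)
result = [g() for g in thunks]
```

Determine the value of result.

Step 1: Default arg q=p captures p at each iteration.
Step 2: thunks[k] has q defaulting to k, returns k * 7.
Step 3: result = [0, 7, 14, 21]

The answer is [0, 7, 14, 21].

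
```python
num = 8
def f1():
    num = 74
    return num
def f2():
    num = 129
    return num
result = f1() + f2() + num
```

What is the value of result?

Step 1: Each function shadows global num with its own local.
Step 2: f1() returns 74, f2() returns 129.
Step 3: Global num = 8 is unchanged. result = 74 + 129 + 8 = 211

The answer is 211.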